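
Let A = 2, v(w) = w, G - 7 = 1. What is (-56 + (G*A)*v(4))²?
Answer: 64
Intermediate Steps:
G = 8 (G = 7 + 1 = 8)
(-56 + (G*A)*v(4))² = (-56 + (8*2)*4)² = (-56 + 16*4)² = (-56 + 64)² = 8² = 64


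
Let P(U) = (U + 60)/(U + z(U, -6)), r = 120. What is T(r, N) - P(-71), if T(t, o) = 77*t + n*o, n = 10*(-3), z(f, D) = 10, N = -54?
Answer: 662449/61 ≈ 10860.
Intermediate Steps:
n = -30
T(t, o) = -30*o + 77*t (T(t, o) = 77*t - 30*o = -30*o + 77*t)
P(U) = (60 + U)/(10 + U) (P(U) = (U + 60)/(U + 10) = (60 + U)/(10 + U))
T(r, N) - P(-71) = (-30*(-54) + 77*120) - (60 - 71)/(10 - 71) = (1620 + 9240) - (-11)/(-61) = 10860 - (-1)*(-11)/61 = 10860 - 1*11/61 = 10860 - 11/61 = 662449/61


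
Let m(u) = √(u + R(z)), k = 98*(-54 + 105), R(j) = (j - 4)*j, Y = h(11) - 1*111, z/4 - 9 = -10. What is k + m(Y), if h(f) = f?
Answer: 4998 + 2*I*√17 ≈ 4998.0 + 8.2462*I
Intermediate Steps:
z = -4 (z = 36 + 4*(-10) = 36 - 40 = -4)
Y = -100 (Y = 11 - 1*111 = 11 - 111 = -100)
R(j) = j*(-4 + j) (R(j) = (-4 + j)*j = j*(-4 + j))
k = 4998 (k = 98*51 = 4998)
m(u) = √(32 + u) (m(u) = √(u - 4*(-4 - 4)) = √(u - 4*(-8)) = √(u + 32) = √(32 + u))
k + m(Y) = 4998 + √(32 - 100) = 4998 + √(-68) = 4998 + 2*I*√17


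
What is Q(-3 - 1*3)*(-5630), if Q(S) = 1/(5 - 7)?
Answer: 2815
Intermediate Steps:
Q(S) = -½ (Q(S) = 1/(-2) = -½)
Q(-3 - 1*3)*(-5630) = -½*(-5630) = 2815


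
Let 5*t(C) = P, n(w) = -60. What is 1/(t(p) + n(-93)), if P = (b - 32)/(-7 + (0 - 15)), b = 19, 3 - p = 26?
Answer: -110/6587 ≈ -0.016700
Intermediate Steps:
p = -23 (p = 3 - 1*26 = 3 - 26 = -23)
P = 13/22 (P = (19 - 32)/(-7 + (0 - 15)) = -13/(-7 - 15) = -13/(-22) = -13*(-1/22) = 13/22 ≈ 0.59091)
t(C) = 13/110 (t(C) = (⅕)*(13/22) = 13/110)
1/(t(p) + n(-93)) = 1/(13/110 - 60) = 1/(-6587/110) = -110/6587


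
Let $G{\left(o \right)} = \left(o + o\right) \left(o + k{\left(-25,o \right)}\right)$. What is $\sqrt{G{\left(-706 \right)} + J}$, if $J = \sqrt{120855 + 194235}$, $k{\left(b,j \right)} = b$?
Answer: $\sqrt{1032172 + 9 \sqrt{3890}} \approx 1016.2$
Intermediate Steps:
$J = 9 \sqrt{3890}$ ($J = \sqrt{315090} = 9 \sqrt{3890} \approx 561.33$)
$G{\left(o \right)} = 2 o \left(-25 + o\right)$ ($G{\left(o \right)} = \left(o + o\right) \left(o - 25\right) = 2 o \left(-25 + o\right)$)
$\sqrt{G{\left(-706 \right)} + J} = \sqrt{2 \left(-706\right) \left(-25 - 706\right) + 9 \sqrt{3890}} = \sqrt{2 \left(-706\right) \left(-731\right) + 9 \sqrt{3890}} = \sqrt{1032172 + 9 \sqrt{3890}}$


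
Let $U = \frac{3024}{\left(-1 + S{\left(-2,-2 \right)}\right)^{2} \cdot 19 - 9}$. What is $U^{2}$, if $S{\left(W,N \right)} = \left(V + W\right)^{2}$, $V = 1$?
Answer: $112896$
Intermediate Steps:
$S{\left(W,N \right)} = \left(1 + W\right)^{2}$
$U = -336$ ($U = \frac{3024}{\left(-1 + \left(1 - 2\right)^{2}\right)^{2} \cdot 19 - 9} = \frac{3024}{\left(-1 + \left(-1\right)^{2}\right)^{2} \cdot 19 - 9} = \frac{3024}{\left(-1 + 1\right)^{2} \cdot 19 - 9} = \frac{3024}{0^{2} \cdot 19 - 9} = \frac{3024}{0 \cdot 19 - 9} = \frac{3024}{0 - 9} = \frac{3024}{-9} = 3024 \left(- \frac{1}{9}\right) = -336$)
$U^{2} = \left(-336\right)^{2} = 112896$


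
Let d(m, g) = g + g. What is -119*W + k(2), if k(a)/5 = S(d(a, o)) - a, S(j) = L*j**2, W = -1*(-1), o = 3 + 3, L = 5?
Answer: 3471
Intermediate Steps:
o = 6
W = 1
d(m, g) = 2*g
S(j) = 5*j**2
k(a) = 3600 - 5*a (k(a) = 5*(5*(2*6)**2 - a) = 5*(5*12**2 - a) = 5*(5*144 - a) = 5*(720 - a) = 3600 - 5*a)
-119*W + k(2) = -119*1 + (3600 - 5*2) = -119 + (3600 - 10) = -119 + 3590 = 3471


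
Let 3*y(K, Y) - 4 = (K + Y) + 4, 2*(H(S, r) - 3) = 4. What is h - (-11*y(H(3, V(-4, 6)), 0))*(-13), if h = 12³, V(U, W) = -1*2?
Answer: 3325/3 ≈ 1108.3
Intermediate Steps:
V(U, W) = -2
H(S, r) = 5 (H(S, r) = 3 + (½)*4 = 3 + 2 = 5)
y(K, Y) = 8/3 + K/3 + Y/3 (y(K, Y) = 4/3 + ((K + Y) + 4)/3 = 4/3 + (4 + K + Y)/3 = 4/3 + (4/3 + K/3 + Y/3) = 8/3 + K/3 + Y/3)
h = 1728
h - (-11*y(H(3, V(-4, 6)), 0))*(-13) = 1728 - (-11*(8/3 + (⅓)*5 + (⅓)*0))*(-13) = 1728 - (-11*(8/3 + 5/3 + 0))*(-13) = 1728 - (-11*13/3)*(-13) = 1728 - (-143)*(-13)/3 = 1728 - 1*1859/3 = 1728 - 1859/3 = 3325/3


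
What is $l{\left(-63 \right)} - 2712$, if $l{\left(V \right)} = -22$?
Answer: $-2734$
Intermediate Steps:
$l{\left(-63 \right)} - 2712 = -22 - 2712 = -2734$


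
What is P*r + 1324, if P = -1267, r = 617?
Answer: -780415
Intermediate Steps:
P*r + 1324 = -1267*617 + 1324 = -781739 + 1324 = -780415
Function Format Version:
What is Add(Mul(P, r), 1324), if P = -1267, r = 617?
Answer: -780415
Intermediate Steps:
Add(Mul(P, r), 1324) = Add(Mul(-1267, 617), 1324) = Add(-781739, 1324) = -780415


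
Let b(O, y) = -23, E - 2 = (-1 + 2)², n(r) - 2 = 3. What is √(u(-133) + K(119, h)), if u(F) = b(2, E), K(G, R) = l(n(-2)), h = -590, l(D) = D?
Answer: 3*I*√2 ≈ 4.2426*I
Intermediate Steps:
n(r) = 5 (n(r) = 2 + 3 = 5)
E = 3 (E = 2 + (-1 + 2)² = 2 + 1² = 2 + 1 = 3)
K(G, R) = 5
u(F) = -23
√(u(-133) + K(119, h)) = √(-23 + 5) = √(-18) = 3*I*√2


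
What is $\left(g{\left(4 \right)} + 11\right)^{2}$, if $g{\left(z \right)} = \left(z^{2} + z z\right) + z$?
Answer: $2209$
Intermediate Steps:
$g{\left(z \right)} = z + 2 z^{2}$ ($g{\left(z \right)} = \left(z^{2} + z^{2}\right) + z = 2 z^{2} + z = z + 2 z^{2}$)
$\left(g{\left(4 \right)} + 11\right)^{2} = \left(4 \left(1 + 2 \cdot 4\right) + 11\right)^{2} = \left(4 \left(1 + 8\right) + 11\right)^{2} = \left(4 \cdot 9 + 11\right)^{2} = \left(36 + 11\right)^{2} = 47^{2} = 2209$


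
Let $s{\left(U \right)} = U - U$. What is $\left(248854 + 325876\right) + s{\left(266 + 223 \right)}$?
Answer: $574730$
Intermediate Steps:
$s{\left(U \right)} = 0$
$\left(248854 + 325876\right) + s{\left(266 + 223 \right)} = \left(248854 + 325876\right) + 0 = 574730 + 0 = 574730$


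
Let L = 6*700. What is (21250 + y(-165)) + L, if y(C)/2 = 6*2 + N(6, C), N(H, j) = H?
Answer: 25486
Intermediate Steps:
L = 4200
y(C) = 36 (y(C) = 2*(6*2 + 6) = 2*(12 + 6) = 2*18 = 36)
(21250 + y(-165)) + L = (21250 + 36) + 4200 = 21286 + 4200 = 25486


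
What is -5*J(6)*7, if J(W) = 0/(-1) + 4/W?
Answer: -70/3 ≈ -23.333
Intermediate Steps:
J(W) = 4/W (J(W) = 0*(-1) + 4/W = 0 + 4/W = 4/W)
-5*J(6)*7 = -20/6*7 = -5*2/3*7 = -10/3*7 = -70/3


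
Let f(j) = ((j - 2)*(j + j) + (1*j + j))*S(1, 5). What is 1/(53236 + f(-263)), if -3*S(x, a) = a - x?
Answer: -1/131916 ≈ -7.5806e-6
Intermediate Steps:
S(x, a) = -a/3 + x/3 (S(x, a) = -(a - x)/3 = -a/3 + x/3)
f(j) = -8*j/3 - 8*j*(-2 + j)/3 (f(j) = ((j - 2)*(j + j) + (1*j + j))*(-1/3*5 + (1/3)*1) = ((-2 + j)*(2*j) + (j + j))*(-5/3 + 1/3) = (2*j*(-2 + j) + 2*j)*(-4/3) = (2*j + 2*j*(-2 + j))*(-4/3) = -8*j/3 - 8*j*(-2 + j)/3)
1/(53236 + f(-263)) = 1/(53236 + (8/3)*(-263)*(1 - 1*(-263))) = 1/(53236 + (8/3)*(-263)*(1 + 263)) = 1/(53236 + (8/3)*(-263)*264) = 1/(53236 - 185152) = 1/(-131916) = -1/131916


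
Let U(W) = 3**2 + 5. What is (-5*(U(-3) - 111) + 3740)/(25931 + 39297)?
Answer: 4225/65228 ≈ 0.064773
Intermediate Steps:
U(W) = 14 (U(W) = 9 + 5 = 14)
(-5*(U(-3) - 111) + 3740)/(25931 + 39297) = (-5*(14 - 111) + 3740)/(25931 + 39297) = (-5*(-97) + 3740)/65228 = (485 + 3740)*(1/65228) = 4225*(1/65228) = 4225/65228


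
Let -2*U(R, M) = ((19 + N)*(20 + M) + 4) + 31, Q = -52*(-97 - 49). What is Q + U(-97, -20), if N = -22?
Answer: 15149/2 ≈ 7574.5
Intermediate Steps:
Q = 7592 (Q = -52*(-146) = 7592)
U(R, M) = 25/2 + 3*M/2 (U(R, M) = -(((19 - 22)*(20 + M) + 4) + 31)/2 = -((-3*(20 + M) + 4) + 31)/2 = -(((-60 - 3*M) + 4) + 31)/2 = -((-56 - 3*M) + 31)/2 = -(-25 - 3*M)/2 = 25/2 + 3*M/2)
Q + U(-97, -20) = 7592 + (25/2 + (3/2)*(-20)) = 7592 + (25/2 - 30) = 7592 - 35/2 = 15149/2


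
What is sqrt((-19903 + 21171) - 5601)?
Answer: I*sqrt(4333) ≈ 65.826*I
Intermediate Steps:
sqrt((-19903 + 21171) - 5601) = sqrt(1268 - 5601) = sqrt(-4333) = I*sqrt(4333)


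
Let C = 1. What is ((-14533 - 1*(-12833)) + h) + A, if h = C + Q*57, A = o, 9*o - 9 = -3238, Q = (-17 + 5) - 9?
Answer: -29293/9 ≈ -3254.8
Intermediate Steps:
Q = -21 (Q = -12 - 9 = -21)
o = -3229/9 (o = 1 + (⅑)*(-3238) = 1 - 3238/9 = -3229/9 ≈ -358.78)
A = -3229/9 ≈ -358.78
h = -1196 (h = 1 - 21*57 = 1 - 1197 = -1196)
((-14533 - 1*(-12833)) + h) + A = ((-14533 - 1*(-12833)) - 1196) - 3229/9 = ((-14533 + 12833) - 1196) - 3229/9 = (-1700 - 1196) - 3229/9 = -2896 - 3229/9 = -29293/9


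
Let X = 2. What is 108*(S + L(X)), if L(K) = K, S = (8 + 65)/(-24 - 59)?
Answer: 10044/83 ≈ 121.01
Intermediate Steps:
S = -73/83 (S = 73/(-83) = 73*(-1/83) = -73/83 ≈ -0.87952)
108*(S + L(X)) = 108*(-73/83 + 2) = 108*(93/83) = 10044/83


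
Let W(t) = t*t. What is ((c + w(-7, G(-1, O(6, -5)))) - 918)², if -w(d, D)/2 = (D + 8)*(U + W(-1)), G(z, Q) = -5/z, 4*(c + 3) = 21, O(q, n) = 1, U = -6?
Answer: 9878449/16 ≈ 6.1740e+5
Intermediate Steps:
c = 9/4 (c = -3 + (¼)*21 = -3 + 21/4 = 9/4 ≈ 2.2500)
W(t) = t²
w(d, D) = 80 + 10*D (w(d, D) = -2*(D + 8)*(-6 + (-1)²) = -2*(8 + D)*(-6 + 1) = -2*(8 + D)*(-5) = -2*(-40 - 5*D) = 80 + 10*D)
((c + w(-7, G(-1, O(6, -5)))) - 918)² = ((9/4 + (80 + 10*(-5/(-1)))) - 918)² = ((9/4 + (80 + 10*(-5*(-1)))) - 918)² = ((9/4 + (80 + 10*5)) - 918)² = ((9/4 + (80 + 50)) - 918)² = ((9/4 + 130) - 918)² = (529/4 - 918)² = (-3143/4)² = 9878449/16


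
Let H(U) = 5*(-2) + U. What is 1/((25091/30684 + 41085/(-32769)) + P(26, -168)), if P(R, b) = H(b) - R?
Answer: -10156404/2076335155 ≈ -0.0048915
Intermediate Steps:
H(U) = -10 + U
P(R, b) = -10 + b - R (P(R, b) = (-10 + b) - R = -10 + b - R)
1/((25091/30684 + 41085/(-32769)) + P(26, -168)) = 1/((25091/30684 + 41085/(-32769)) + (-10 - 168 - 1*26)) = 1/((25091*(1/30684) + 41085*(-1/32769)) + (-10 - 168 - 26)) = 1/((25091/30684 - 415/331) - 204) = 1/(-4428739/10156404 - 204) = 1/(-2076335155/10156404) = -10156404/2076335155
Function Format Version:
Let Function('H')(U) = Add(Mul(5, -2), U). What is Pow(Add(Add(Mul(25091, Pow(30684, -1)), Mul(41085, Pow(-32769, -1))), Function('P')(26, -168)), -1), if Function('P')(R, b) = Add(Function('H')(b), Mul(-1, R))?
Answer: Rational(-10156404, 2076335155) ≈ -0.0048915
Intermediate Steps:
Function('H')(U) = Add(-10, U)
Function('P')(R, b) = Add(-10, b, Mul(-1, R)) (Function('P')(R, b) = Add(Add(-10, b), Mul(-1, R)) = Add(-10, b, Mul(-1, R)))
Pow(Add(Add(Mul(25091, Pow(30684, -1)), Mul(41085, Pow(-32769, -1))), Function('P')(26, -168)), -1) = Pow(Add(Add(Mul(25091, Pow(30684, -1)), Mul(41085, Pow(-32769, -1))), Add(-10, -168, Mul(-1, 26))), -1) = Pow(Add(Add(Mul(25091, Rational(1, 30684)), Mul(41085, Rational(-1, 32769))), Add(-10, -168, -26)), -1) = Pow(Add(Add(Rational(25091, 30684), Rational(-415, 331)), -204), -1) = Pow(Add(Rational(-4428739, 10156404), -204), -1) = Pow(Rational(-2076335155, 10156404), -1) = Rational(-10156404, 2076335155)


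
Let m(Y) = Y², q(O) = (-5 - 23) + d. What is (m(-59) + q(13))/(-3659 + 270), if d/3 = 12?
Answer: -3489/3389 ≈ -1.0295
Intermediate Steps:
d = 36 (d = 3*12 = 36)
q(O) = 8 (q(O) = (-5 - 23) + 36 = -28 + 36 = 8)
(m(-59) + q(13))/(-3659 + 270) = ((-59)² + 8)/(-3659 + 270) = (3481 + 8)/(-3389) = 3489*(-1/3389) = -3489/3389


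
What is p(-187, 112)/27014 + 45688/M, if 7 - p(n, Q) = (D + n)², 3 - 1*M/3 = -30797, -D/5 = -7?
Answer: -28123349/78002925 ≈ -0.36054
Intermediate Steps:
D = 35 (D = -5*(-7) = 35)
M = 92400 (M = 9 - 3*(-30797) = 9 + 92391 = 92400)
p(n, Q) = 7 - (35 + n)²
p(-187, 112)/27014 + 45688/M = (7 - (35 - 187)²)/27014 + 45688/92400 = (7 - 1*(-152)²)*(1/27014) + 45688*(1/92400) = (7 - 1*23104)*(1/27014) + 5711/11550 = (7 - 23104)*(1/27014) + 5711/11550 = -23097*1/27014 + 5711/11550 = -23097/27014 + 5711/11550 = -28123349/78002925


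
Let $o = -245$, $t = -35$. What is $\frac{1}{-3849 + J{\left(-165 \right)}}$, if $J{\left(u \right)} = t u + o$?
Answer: $\frac{1}{1681} \approx 0.00059488$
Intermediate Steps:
$J{\left(u \right)} = -245 - 35 u$ ($J{\left(u \right)} = - 35 u - 245 = -245 - 35 u$)
$\frac{1}{-3849 + J{\left(-165 \right)}} = \frac{1}{-3849 - -5530} = \frac{1}{-3849 + \left(-245 + 5775\right)} = \frac{1}{-3849 + 5530} = \frac{1}{1681}$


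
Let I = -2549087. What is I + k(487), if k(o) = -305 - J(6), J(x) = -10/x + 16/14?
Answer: -53537221/21 ≈ -2.5494e+6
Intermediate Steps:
J(x) = 8/7 - 10/x (J(x) = -10/x + 16*(1/14) = -10/x + 8/7 = 8/7 - 10/x)
k(o) = -6394/21 (k(o) = -305 - (8/7 - 10/6) = -305 - (8/7 - 10*1/6) = -305 - (8/7 - 5/3) = -305 - 1*(-11/21) = -305 + 11/21 = -6394/21)
I + k(487) = -2549087 - 6394/21 = -53537221/21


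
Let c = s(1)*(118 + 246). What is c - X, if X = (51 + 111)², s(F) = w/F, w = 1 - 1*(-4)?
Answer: -24424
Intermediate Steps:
w = 5 (w = 1 + 4 = 5)
s(F) = 5/F
X = 26244 (X = 162² = 26244)
c = 1820 (c = (5/1)*(118 + 246) = (5*1)*364 = 5*364 = 1820)
c - X = 1820 - 1*26244 = 1820 - 26244 = -24424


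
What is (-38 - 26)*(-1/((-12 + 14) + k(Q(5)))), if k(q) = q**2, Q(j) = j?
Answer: 64/27 ≈ 2.3704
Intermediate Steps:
(-38 - 26)*(-1/((-12 + 14) + k(Q(5)))) = (-38 - 26)*(-1/((-12 + 14) + 5**2)) = -(-64)/(2 + 25) = -(-64)/27 = -64*(-1/27) = 64/27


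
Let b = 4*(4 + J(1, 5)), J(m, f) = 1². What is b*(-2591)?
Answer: -51820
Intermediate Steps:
J(m, f) = 1
b = 20 (b = 4*(4 + 1) = 4*5 = 20)
b*(-2591) = 20*(-2591) = -51820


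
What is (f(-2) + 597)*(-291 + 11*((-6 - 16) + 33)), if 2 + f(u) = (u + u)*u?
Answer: -102510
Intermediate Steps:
f(u) = -2 + 2*u² (f(u) = -2 + (u + u)*u = -2 + (2*u)*u = -2 + 2*u²)
(f(-2) + 597)*(-291 + 11*((-6 - 16) + 33)) = ((-2 + 2*(-2)²) + 597)*(-291 + 11*((-6 - 16) + 33)) = ((-2 + 2*4) + 597)*(-291 + 11*(-22 + 33)) = ((-2 + 8) + 597)*(-291 + 11*11) = (6 + 597)*(-291 + 121) = 603*(-170) = -102510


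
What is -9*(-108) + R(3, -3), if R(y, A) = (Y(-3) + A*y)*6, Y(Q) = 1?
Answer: 924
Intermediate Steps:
R(y, A) = 6 + 6*A*y (R(y, A) = (1 + A*y)*6 = 6 + 6*A*y)
-9*(-108) + R(3, -3) = -9*(-108) + (6 + 6*(-3)*3) = 972 + (6 - 54) = 972 - 48 = 924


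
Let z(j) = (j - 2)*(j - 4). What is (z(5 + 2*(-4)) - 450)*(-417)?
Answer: 173055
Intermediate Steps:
z(j) = (-4 + j)*(-2 + j) (z(j) = (-2 + j)*(-4 + j) = (-4 + j)*(-2 + j))
(z(5 + 2*(-4)) - 450)*(-417) = ((8 + (5 + 2*(-4))² - 6*(5 + 2*(-4))) - 450)*(-417) = ((8 + (5 - 8)² - 6*(5 - 8)) - 450)*(-417) = ((8 + (-3)² - 6*(-3)) - 450)*(-417) = ((8 + 9 + 18) - 450)*(-417) = (35 - 450)*(-417) = -415*(-417) = 173055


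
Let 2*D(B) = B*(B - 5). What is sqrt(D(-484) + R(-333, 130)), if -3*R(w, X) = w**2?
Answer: 5*sqrt(3255) ≈ 285.26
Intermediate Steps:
D(B) = B*(-5 + B)/2 (D(B) = (B*(B - 5))/2 = (B*(-5 + B))/2 = B*(-5 + B)/2)
R(w, X) = -w**2/3
sqrt(D(-484) + R(-333, 130)) = sqrt((1/2)*(-484)*(-5 - 484) - 1/3*(-333)**2) = sqrt((1/2)*(-484)*(-489) - 1/3*110889) = sqrt(118338 - 36963) = sqrt(81375) = 5*sqrt(3255)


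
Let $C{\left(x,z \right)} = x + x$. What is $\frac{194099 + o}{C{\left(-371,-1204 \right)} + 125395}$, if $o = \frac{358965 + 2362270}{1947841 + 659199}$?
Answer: $\frac{33735105213}{21665023808} \approx 1.5571$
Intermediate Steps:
$C{\left(x,z \right)} = 2 x$
$o = \frac{544247}{521408}$ ($o = \frac{2721235}{2607040} = 2721235 \cdot \frac{1}{2607040} = \frac{544247}{521408} \approx 1.0438$)
$\frac{194099 + o}{C{\left(-371,-1204 \right)} + 125395} = \frac{194099 + \frac{544247}{521408}}{2 \left(-371\right) + 125395} = \frac{101205315639}{521408 \left(-742 + 125395\right)} = \frac{101205315639}{521408 \cdot 124653} = \frac{101205315639}{521408} \cdot \frac{1}{124653} = \frac{33735105213}{21665023808}$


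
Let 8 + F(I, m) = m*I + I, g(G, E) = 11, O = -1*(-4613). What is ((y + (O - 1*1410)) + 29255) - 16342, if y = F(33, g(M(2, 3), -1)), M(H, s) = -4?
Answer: 16504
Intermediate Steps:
O = 4613
F(I, m) = -8 + I + I*m (F(I, m) = -8 + (m*I + I) = -8 + (I*m + I) = -8 + (I + I*m) = -8 + I + I*m)
y = 388 (y = -8 + 33 + 33*11 = -8 + 33 + 363 = 388)
((y + (O - 1*1410)) + 29255) - 16342 = ((388 + (4613 - 1*1410)) + 29255) - 16342 = ((388 + (4613 - 1410)) + 29255) - 16342 = ((388 + 3203) + 29255) - 16342 = (3591 + 29255) - 16342 = 32846 - 16342 = 16504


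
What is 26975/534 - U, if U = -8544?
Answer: 4589471/534 ≈ 8594.5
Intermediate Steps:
26975/534 - U = 26975/534 - 1*(-8544) = 26975*(1/534) + 8544 = 26975/534 + 8544 = 4589471/534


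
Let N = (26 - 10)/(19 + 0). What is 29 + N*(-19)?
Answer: 13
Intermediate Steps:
N = 16/19 ≈ 0.84210
29 + N*(-19) = 29 + (16/19)*(-19) = 29 - 16 = 13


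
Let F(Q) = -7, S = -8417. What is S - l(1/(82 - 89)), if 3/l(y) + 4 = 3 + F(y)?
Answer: -67333/8 ≈ -8416.6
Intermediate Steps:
l(y) = -3/8 (l(y) = 3/(-4 + (3 - 7)) = 3/(-4 - 4) = 3/(-8) = 3*(-⅛) = -3/8)
S - l(1/(82 - 89)) = -8417 - 1*(-3/8) = -8417 + 3/8 = -67333/8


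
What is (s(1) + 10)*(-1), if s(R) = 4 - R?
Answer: -13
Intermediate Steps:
(s(1) + 10)*(-1) = ((4 - 1*1) + 10)*(-1) = ((4 - 1) + 10)*(-1) = (3 + 10)*(-1) = 13*(-1) = -13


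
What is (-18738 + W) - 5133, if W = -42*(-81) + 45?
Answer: -20424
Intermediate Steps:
W = 3447 (W = 3402 + 45 = 3447)
(-18738 + W) - 5133 = (-18738 + 3447) - 5133 = -15291 - 5133 = -20424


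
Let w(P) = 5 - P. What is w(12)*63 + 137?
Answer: -304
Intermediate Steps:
w(12)*63 + 137 = (5 - 1*12)*63 + 137 = (5 - 12)*63 + 137 = -7*63 + 137 = -441 + 137 = -304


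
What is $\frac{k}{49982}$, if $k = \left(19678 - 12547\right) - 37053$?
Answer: $- \frac{14961}{24991} \approx -0.59866$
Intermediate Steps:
$k = -29922$ ($k = \left(19678 - 12547\right) - 37053 = 7131 - 37053 = -29922$)
$\frac{k}{49982} = - \frac{29922}{49982} = \left(-29922\right) \frac{1}{49982} = - \frac{14961}{24991}$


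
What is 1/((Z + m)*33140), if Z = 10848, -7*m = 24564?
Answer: 7/1702468080 ≈ 4.1117e-9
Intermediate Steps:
m = -24564/7 (m = -⅐*24564 = -24564/7 ≈ -3509.1)
1/((Z + m)*33140) = 1/((10848 - 24564/7)*33140) = (1/33140)/(51372/7) = (7/51372)*(1/33140) = 7/1702468080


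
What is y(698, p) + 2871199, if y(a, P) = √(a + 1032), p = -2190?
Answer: 2871199 + √1730 ≈ 2.8712e+6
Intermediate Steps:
y(a, P) = √(1032 + a)
y(698, p) + 2871199 = √(1032 + 698) + 2871199 = √1730 + 2871199 = 2871199 + √1730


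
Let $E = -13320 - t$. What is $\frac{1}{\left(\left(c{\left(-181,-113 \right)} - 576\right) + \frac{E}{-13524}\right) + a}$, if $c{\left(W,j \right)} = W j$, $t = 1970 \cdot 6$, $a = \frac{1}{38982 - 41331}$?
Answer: $\frac{2647323}{52625759299} \approx 5.0305 \cdot 10^{-5}$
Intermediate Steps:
$a = - \frac{1}{2349}$ ($a = \frac{1}{-2349} = - \frac{1}{2349} \approx -0.00042571$)
$t = 11820$
$E = -25140$ ($E = -13320 - 11820 = -25140$)
$\frac{1}{\left(\left(c{\left(-181,-113 \right)} - 576\right) + \frac{E}{-13524}\right) + a} = \frac{1}{\left(\left(\left(-181\right) \left(-113\right) - 576\right) - \frac{25140}{-13524}\right) - \frac{1}{2349}} = \frac{1}{\left(\left(20453 - 576\right) - - \frac{2095}{1127}\right) - \frac{1}{2349}} = \frac{1}{\left(19877 + \frac{2095}{1127}\right) - \frac{1}{2349}} = \frac{1}{\frac{22403474}{1127} - \frac{1}{2349}} = \frac{1}{\frac{52625759299}{2647323}} = \frac{2647323}{52625759299}$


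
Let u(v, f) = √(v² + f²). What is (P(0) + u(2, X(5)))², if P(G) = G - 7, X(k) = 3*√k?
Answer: 0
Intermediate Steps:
u(v, f) = √(f² + v²)
P(G) = -7 + G
(P(0) + u(2, X(5)))² = ((-7 + 0) + √((3*√5)² + 2²))² = (-7 + √(45 + 4))² = (-7 + √49)² = (-7 + 7)² = 0² = 0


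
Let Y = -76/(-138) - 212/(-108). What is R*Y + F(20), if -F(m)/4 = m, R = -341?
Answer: -581981/621 ≈ -937.17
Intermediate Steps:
F(m) = -4*m
Y = 1561/621 (Y = -76*(-1/138) - 212*(-1/108) = 38/69 + 53/27 = 1561/621 ≈ 2.5137)
R*Y + F(20) = -341*1561/621 - 4*20 = -532301/621 - 80 = -581981/621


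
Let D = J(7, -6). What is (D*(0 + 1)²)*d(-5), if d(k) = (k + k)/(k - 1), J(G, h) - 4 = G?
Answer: 55/3 ≈ 18.333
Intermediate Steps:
J(G, h) = 4 + G
D = 11 (D = 4 + 7 = 11)
d(k) = 2*k/(-1 + k) (d(k) = (2*k)/(-1 + k) = 2*k/(-1 + k))
(D*(0 + 1)²)*d(-5) = (11*(0 + 1)²)*(2*(-5)/(-1 - 5)) = (11*1²)*(2*(-5)/(-6)) = (11*1)*(2*(-5)*(-⅙)) = 11*(5/3) = 55/3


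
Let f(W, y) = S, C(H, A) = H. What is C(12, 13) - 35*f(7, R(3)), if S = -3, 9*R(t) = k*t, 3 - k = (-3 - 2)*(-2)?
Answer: 117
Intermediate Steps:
k = -7 (k = 3 - (-3 - 2)*(-2) = 3 - (-5)*(-2) = 3 - 1*10 = 3 - 10 = -7)
R(t) = -7*t/9 (R(t) = (-7*t)/9 = -7*t/9)
f(W, y) = -3
C(12, 13) - 35*f(7, R(3)) = 12 - 35*(-3) = 12 + 105 = 117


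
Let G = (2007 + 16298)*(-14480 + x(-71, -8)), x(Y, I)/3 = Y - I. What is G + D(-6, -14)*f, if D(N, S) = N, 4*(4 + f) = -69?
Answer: -537031835/2 ≈ -2.6852e+8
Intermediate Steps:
x(Y, I) = -3*I + 3*Y (x(Y, I) = 3*(Y - I) = -3*I + 3*Y)
f = -85/4 (f = -4 + (¼)*(-69) = -4 - 69/4 = -85/4 ≈ -21.250)
G = -268516045 (G = (2007 + 16298)*(-14480 + (-3*(-8) + 3*(-71))) = 18305*(-14480 + (24 - 213)) = 18305*(-14480 - 189) = 18305*(-14669) = -268516045)
G + D(-6, -14)*f = -268516045 - 6*(-85/4) = -268516045 + 255/2 = -537031835/2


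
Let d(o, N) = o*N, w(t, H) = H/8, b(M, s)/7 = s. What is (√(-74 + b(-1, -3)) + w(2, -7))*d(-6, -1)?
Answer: -21/4 + 6*I*√95 ≈ -5.25 + 58.481*I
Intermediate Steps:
b(M, s) = 7*s
w(t, H) = H/8 (w(t, H) = H*(⅛) = H/8)
d(o, N) = N*o
(√(-74 + b(-1, -3)) + w(2, -7))*d(-6, -1) = (√(-74 + 7*(-3)) + (⅛)*(-7))*(-1*(-6)) = (√(-74 - 21) - 7/8)*6 = (√(-95) - 7/8)*6 = (I*√95 - 7/8)*6 = (-7/8 + I*√95)*6 = -21/4 + 6*I*√95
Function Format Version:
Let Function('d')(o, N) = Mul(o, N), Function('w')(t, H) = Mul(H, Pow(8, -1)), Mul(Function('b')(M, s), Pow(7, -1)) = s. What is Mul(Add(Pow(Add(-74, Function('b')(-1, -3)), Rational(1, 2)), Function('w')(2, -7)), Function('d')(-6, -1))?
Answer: Add(Rational(-21, 4), Mul(6, I, Pow(95, Rational(1, 2)))) ≈ Add(-5.2500, Mul(58.481, I))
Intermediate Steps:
Function('b')(M, s) = Mul(7, s)
Function('w')(t, H) = Mul(Rational(1, 8), H) (Function('w')(t, H) = Mul(H, Rational(1, 8)) = Mul(Rational(1, 8), H))
Function('d')(o, N) = Mul(N, o)
Mul(Add(Pow(Add(-74, Function('b')(-1, -3)), Rational(1, 2)), Function('w')(2, -7)), Function('d')(-6, -1)) = Mul(Add(Pow(Add(-74, Mul(7, -3)), Rational(1, 2)), Mul(Rational(1, 8), -7)), Mul(-1, -6)) = Mul(Add(Pow(Add(-74, -21), Rational(1, 2)), Rational(-7, 8)), 6) = Mul(Add(Pow(-95, Rational(1, 2)), Rational(-7, 8)), 6) = Mul(Add(Mul(I, Pow(95, Rational(1, 2))), Rational(-7, 8)), 6) = Mul(Add(Rational(-7, 8), Mul(I, Pow(95, Rational(1, 2)))), 6) = Add(Rational(-21, 4), Mul(6, I, Pow(95, Rational(1, 2))))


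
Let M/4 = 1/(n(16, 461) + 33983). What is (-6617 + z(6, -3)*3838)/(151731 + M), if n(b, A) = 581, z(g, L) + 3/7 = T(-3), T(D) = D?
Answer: -1196182271/9177753004 ≈ -0.13033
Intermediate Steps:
z(g, L) = -24/7 (z(g, L) = -3/7 - 3 = -24/7)
M = 1/8641 (M = 4/(581 + 33983) = 4/34564 = 4*(1/34564) = 1/8641 ≈ 0.00011573)
(-6617 + z(6, -3)*3838)/(151731 + M) = (-6617 - 24/7*3838)/(151731 + 1/8641) = (-6617 - 92112/7)/(1311107572/8641) = -138431/7*8641/1311107572 = -1196182271/9177753004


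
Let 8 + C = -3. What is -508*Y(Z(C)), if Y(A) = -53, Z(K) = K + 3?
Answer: 26924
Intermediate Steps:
C = -11 (C = -8 - 3 = -11)
Z(K) = 3 + K
-508*Y(Z(C)) = -508*(-53) = 26924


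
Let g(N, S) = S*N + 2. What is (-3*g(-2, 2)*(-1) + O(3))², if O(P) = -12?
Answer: 324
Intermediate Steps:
g(N, S) = 2 + N*S (g(N, S) = N*S + 2 = 2 + N*S)
(-3*g(-2, 2)*(-1) + O(3))² = (-3*(2 - 2*2)*(-1) - 12)² = (-3*(2 - 4)*(-1) - 12)² = (-3*(-2)*(-1) - 12)² = (6*(-1) - 12)² = (-6 - 12)² = (-18)² = 324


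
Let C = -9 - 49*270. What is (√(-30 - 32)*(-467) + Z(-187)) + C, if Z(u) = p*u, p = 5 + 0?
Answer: -14174 - 467*I*√62 ≈ -14174.0 - 3677.2*I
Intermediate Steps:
p = 5
C = -13239 (C = -9 - 13230 = -13239)
Z(u) = 5*u
(√(-30 - 32)*(-467) + Z(-187)) + C = (√(-30 - 32)*(-467) + 5*(-187)) - 13239 = (√(-62)*(-467) - 935) - 13239 = ((I*√62)*(-467) - 935) - 13239 = (-467*I*√62 - 935) - 13239 = (-935 - 467*I*√62) - 13239 = -14174 - 467*I*√62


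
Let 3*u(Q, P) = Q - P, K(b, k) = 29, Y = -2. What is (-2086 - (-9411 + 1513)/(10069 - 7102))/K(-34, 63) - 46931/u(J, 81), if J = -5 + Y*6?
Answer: 11508488227/8432214 ≈ 1364.8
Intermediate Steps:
J = -17 (J = -5 - 2*6 = -5 - 12 = -17)
u(Q, P) = -P/3 + Q/3 (u(Q, P) = (Q - P)/3 = -P/3 + Q/3)
(-2086 - (-9411 + 1513)/(10069 - 7102))/K(-34, 63) - 46931/u(J, 81) = (-2086 - (-9411 + 1513)/(10069 - 7102))/29 - 46931/(-⅓*81 + (⅓)*(-17)) = (-2086 - (-7898)/2967)*(1/29) - 46931/(-27 - 17/3) = (-2086 - (-7898)/2967)*(1/29) - 46931/(-98/3) = (-2086 - 1*(-7898/2967))*(1/29) - 46931*(-3/98) = (-2086 + 7898/2967)*(1/29) + 140793/98 = -6181264/2967*1/29 + 140793/98 = -6181264/86043 + 140793/98 = 11508488227/8432214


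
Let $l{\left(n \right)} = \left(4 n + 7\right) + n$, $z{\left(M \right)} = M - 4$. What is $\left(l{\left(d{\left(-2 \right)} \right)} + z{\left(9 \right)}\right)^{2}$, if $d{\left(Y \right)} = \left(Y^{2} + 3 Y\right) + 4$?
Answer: $484$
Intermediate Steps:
$z{\left(M \right)} = -4 + M$
$d{\left(Y \right)} = 4 + Y^{2} + 3 Y$
$l{\left(n \right)} = 7 + 5 n$ ($l{\left(n \right)} = \left(7 + 4 n\right) + n = 7 + 5 n$)
$\left(l{\left(d{\left(-2 \right)} \right)} + z{\left(9 \right)}\right)^{2} = \left(\left(7 + 5 \left(4 + \left(-2\right)^{2} + 3 \left(-2\right)\right)\right) + \left(-4 + 9\right)\right)^{2} = \left(\left(7 + 5 \left(4 + 4 - 6\right)\right) + 5\right)^{2} = \left(\left(7 + 5 \cdot 2\right) + 5\right)^{2} = \left(\left(7 + 10\right) + 5\right)^{2} = \left(17 + 5\right)^{2} = 22^{2} = 484$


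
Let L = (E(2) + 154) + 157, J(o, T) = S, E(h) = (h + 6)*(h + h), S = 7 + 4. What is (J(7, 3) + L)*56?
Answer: 19824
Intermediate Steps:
S = 11
E(h) = 2*h*(6 + h) (E(h) = (6 + h)*(2*h) = 2*h*(6 + h))
J(o, T) = 11
L = 343 (L = (2*2*(6 + 2) + 154) + 157 = (2*2*8 + 154) + 157 = (32 + 154) + 157 = 186 + 157 = 343)
(J(7, 3) + L)*56 = (11 + 343)*56 = 354*56 = 19824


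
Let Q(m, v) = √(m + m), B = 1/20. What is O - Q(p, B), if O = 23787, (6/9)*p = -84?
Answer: 23787 - 6*I*√7 ≈ 23787.0 - 15.875*I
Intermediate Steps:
p = -126 (p = (3/2)*(-84) = -126)
B = 1/20 ≈ 0.050000
Q(m, v) = √2*√m (Q(m, v) = √(2*m) = √2*√m)
O - Q(p, B) = 23787 - √2*√(-126) = 23787 - √2*3*I*√14 = 23787 - 6*I*√7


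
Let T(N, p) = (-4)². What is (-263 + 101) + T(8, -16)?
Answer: -146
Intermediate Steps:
T(N, p) = 16
(-263 + 101) + T(8, -16) = (-263 + 101) + 16 = -162 + 16 = -146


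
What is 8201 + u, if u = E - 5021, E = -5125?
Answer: -1945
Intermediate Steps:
u = -10146 (u = -5125 - 5021 = -10146)
8201 + u = 8201 - 10146 = -1945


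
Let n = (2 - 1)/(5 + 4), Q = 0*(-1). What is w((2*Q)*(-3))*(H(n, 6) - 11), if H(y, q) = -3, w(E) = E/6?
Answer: 0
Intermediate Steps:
Q = 0
n = 1/9 ≈ 0.11111
w(E) = E/6 (w(E) = E*(1/6) = E/6)
w((2*Q)*(-3))*(H(n, 6) - 11) = (((2*0)*(-3))/6)*(-3 - 11) = ((0*(-3))/6)*(-14) = ((1/6)*0)*(-14) = 0*(-14) = 0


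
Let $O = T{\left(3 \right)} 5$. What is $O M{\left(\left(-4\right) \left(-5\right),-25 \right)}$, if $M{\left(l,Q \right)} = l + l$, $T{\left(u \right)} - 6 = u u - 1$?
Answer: $2800$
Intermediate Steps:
$T{\left(u \right)} = 5 + u^{2}$ ($T{\left(u \right)} = 6 + \left(u u - 1\right) = 6 + \left(u^{2} - 1\right) = 6 + \left(-1 + u^{2}\right) = 5 + u^{2}$)
$M{\left(l,Q \right)} = 2 l$
$O = 70$ ($O = \left(5 + 3^{2}\right) 5 = \left(5 + 9\right) 5 = 14 \cdot 5 = 70$)
$O M{\left(\left(-4\right) \left(-5\right),-25 \right)} = 70 \cdot 2 \left(\left(-4\right) \left(-5\right)\right) = 70 \cdot 2 \cdot 20 = 70 \cdot 40 = 2800$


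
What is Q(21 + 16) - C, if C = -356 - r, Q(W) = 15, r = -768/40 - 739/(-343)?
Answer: 607032/1715 ≈ 353.95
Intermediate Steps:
r = -29233/1715 (r = -768*1/40 - 739*(-1/343) = -96/5 + 739/343 = -29233/1715 ≈ -17.045)
C = -581307/1715 (C = -356 - 1*(-29233/1715) = -356 + 29233/1715 = -581307/1715 ≈ -338.95)
Q(21 + 16) - C = 15 - 1*(-581307/1715) = 15 + 581307/1715 = 607032/1715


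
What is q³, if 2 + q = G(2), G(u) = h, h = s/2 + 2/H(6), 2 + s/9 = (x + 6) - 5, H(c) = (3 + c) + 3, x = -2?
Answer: -97336/27 ≈ -3605.0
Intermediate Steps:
H(c) = 6 + c
s = -27 (s = -18 + 9*((-2 + 6) - 5) = -18 + 9*(4 - 5) = -18 + 9*(-1) = -18 - 9 = -27)
h = -40/3 (h = -27/2 + 2/(6 + 6) = -27*½ + 2/12 = -27/2 + 2*(1/12) = -27/2 + ⅙ = -40/3 ≈ -13.333)
G(u) = -40/3
q = -46/3 (q = -2 - 40/3 = -46/3 ≈ -15.333)
q³ = (-46/3)³ = -97336/27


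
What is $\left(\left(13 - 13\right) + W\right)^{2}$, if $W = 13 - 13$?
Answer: $0$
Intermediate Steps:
$W = 0$ ($W = 13 - 13 = 0$)
$\left(\left(13 - 13\right) + W\right)^{2} = \left(\left(13 - 13\right) + 0\right)^{2} = \left(0 + 0\right)^{2} = 0^{2} = 0$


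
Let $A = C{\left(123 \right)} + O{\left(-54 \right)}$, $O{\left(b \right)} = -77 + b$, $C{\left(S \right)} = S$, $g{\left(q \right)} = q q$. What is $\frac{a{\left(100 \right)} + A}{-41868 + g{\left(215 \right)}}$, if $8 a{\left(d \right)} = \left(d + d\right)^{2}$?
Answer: $\frac{4992}{4357} \approx 1.1457$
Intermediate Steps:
$g{\left(q \right)} = q^{2}$
$a{\left(d \right)} = \frac{d^{2}}{2}$ ($a{\left(d \right)} = \frac{\left(d + d\right)^{2}}{8} = \frac{\left(2 d\right)^{2}}{8} = \frac{4 d^{2}}{8} = \frac{d^{2}}{2}$)
$A = -8$ ($A = 123 - 131 = -8$)
$\frac{a{\left(100 \right)} + A}{-41868 + g{\left(215 \right)}} = \frac{\frac{100^{2}}{2} - 8}{-41868 + 215^{2}} = \frac{\frac{1}{2} \cdot 10000 - 8}{-41868 + 46225} = \frac{5000 - 8}{4357} = 4992 \cdot \frac{1}{4357} = \frac{4992}{4357}$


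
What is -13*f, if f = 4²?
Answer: -208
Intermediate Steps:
f = 16
-13*f = -13*16 = -208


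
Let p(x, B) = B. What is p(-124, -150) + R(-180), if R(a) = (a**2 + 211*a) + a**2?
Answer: 26670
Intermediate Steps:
R(a) = 2*a**2 + 211*a
p(-124, -150) + R(-180) = -150 - 180*(211 + 2*(-180)) = -150 - 180*(211 - 360) = -150 - 180*(-149) = -150 + 26820 = 26670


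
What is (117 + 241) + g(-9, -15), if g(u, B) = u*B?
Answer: 493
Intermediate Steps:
g(u, B) = B*u
(117 + 241) + g(-9, -15) = (117 + 241) - 15*(-9) = 358 + 135 = 493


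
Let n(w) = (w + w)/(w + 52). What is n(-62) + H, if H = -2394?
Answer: -11908/5 ≈ -2381.6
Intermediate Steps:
n(w) = 2*w/(52 + w) (n(w) = (2*w)/(52 + w) = 2*w/(52 + w))
n(-62) + H = 2*(-62)/(52 - 62) - 2394 = 2*(-62)/(-10) - 2394 = 2*(-62)*(-1/10) - 2394 = 62/5 - 2394 = -11908/5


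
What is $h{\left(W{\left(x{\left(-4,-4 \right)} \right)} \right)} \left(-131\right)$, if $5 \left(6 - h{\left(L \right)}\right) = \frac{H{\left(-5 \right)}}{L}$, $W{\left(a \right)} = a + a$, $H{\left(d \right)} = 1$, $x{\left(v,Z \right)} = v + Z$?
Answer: $- \frac{63011}{80} \approx -787.64$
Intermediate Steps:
$x{\left(v,Z \right)} = Z + v$
$W{\left(a \right)} = 2 a$
$h{\left(L \right)} = 6 - \frac{1}{5 L}$ ($h{\left(L \right)} = 6 - \frac{1 \frac{1}{L}}{5} = 6 - \frac{1}{5 L}$)
$h{\left(W{\left(x{\left(-4,-4 \right)} \right)} \right)} \left(-131\right) = \left(6 - \frac{1}{5 \cdot 2 \left(-4 - 4\right)}\right) \left(-131\right) = \left(6 - \frac{1}{5 \cdot 2 \left(-8\right)}\right) \left(-131\right) = \left(6 - \frac{1}{5 \left(-16\right)}\right) \left(-131\right) = \left(6 - - \frac{1}{80}\right) \left(-131\right) = \left(6 + \frac{1}{80}\right) \left(-131\right) = \frac{481}{80} \left(-131\right) = - \frac{63011}{80}$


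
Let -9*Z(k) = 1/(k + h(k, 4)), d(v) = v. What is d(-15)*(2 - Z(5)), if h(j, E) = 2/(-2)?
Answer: -365/12 ≈ -30.417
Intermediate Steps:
h(j, E) = -1 (h(j, E) = 2*(-1/2) = -1)
Z(k) = -1/(9*(-1 + k)) (Z(k) = -1/(9*(k - 1)) = -1/(9*(-1 + k)))
d(-15)*(2 - Z(5)) = -15*(2 - (-1)/(-9 + 9*5)) = -15*(2 - (-1)/(-9 + 45)) = -15*(2 - (-1)/36) = -15*(2 - 1*(-1/36)) = -15*(2 + 1/36) = -15*73/36 = -365/12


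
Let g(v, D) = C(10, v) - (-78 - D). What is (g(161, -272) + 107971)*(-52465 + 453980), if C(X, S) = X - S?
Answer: 43213453390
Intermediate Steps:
g(v, D) = 88 + D - v (g(v, D) = (10 - v) - (-78 - D) = (10 - v) + (78 + D) = 88 + D - v)
(g(161, -272) + 107971)*(-52465 + 453980) = ((88 - 272 - 1*161) + 107971)*(-52465 + 453980) = ((88 - 272 - 161) + 107971)*401515 = (-345 + 107971)*401515 = 107626*401515 = 43213453390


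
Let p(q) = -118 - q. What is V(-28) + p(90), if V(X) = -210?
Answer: -418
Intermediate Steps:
V(-28) + p(90) = -210 + (-118 - 1*90) = -210 + (-118 - 90) = -210 - 208 = -418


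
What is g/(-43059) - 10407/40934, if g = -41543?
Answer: 1252406149/1762577106 ≈ 0.71055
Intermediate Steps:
g/(-43059) - 10407/40934 = -41543/(-43059) - 10407/40934 = -41543*(-1/43059) - 10407*1/40934 = 41543/43059 - 10407/40934 = 1252406149/1762577106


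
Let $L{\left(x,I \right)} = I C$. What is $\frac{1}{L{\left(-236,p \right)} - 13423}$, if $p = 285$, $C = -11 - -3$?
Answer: $- \frac{1}{15703} \approx -6.3682 \cdot 10^{-5}$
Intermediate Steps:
$C = -8$ ($C = -11 + 3 = -8$)
$L{\left(x,I \right)} = - 8 I$ ($L{\left(x,I \right)} = I \left(-8\right) = - 8 I$)
$\frac{1}{L{\left(-236,p \right)} - 13423} = \frac{1}{\left(-8\right) 285 - 13423} = \frac{1}{-2280 - 13423} = \frac{1}{-15703} = - \frac{1}{15703}$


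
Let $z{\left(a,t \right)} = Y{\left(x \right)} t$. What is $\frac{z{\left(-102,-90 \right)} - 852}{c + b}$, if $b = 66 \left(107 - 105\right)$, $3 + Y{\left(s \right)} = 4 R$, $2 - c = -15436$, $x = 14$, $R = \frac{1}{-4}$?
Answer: $- \frac{82}{2595} \approx -0.031599$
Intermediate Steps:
$R = - \frac{1}{4} \approx -0.25$
$c = 15438$ ($c = 2 - -15436 = 2 + 15436 = 15438$)
$Y{\left(s \right)} = -4$ ($Y{\left(s \right)} = -3 + 4 \left(- \frac{1}{4}\right) = -3 - 1 = -4$)
$b = 132$ ($b = 66 \cdot 2 = 132$)
$z{\left(a,t \right)} = - 4 t$
$\frac{z{\left(-102,-90 \right)} - 852}{c + b} = \frac{\left(-4\right) \left(-90\right) - 852}{15438 + 132} = \frac{360 - 852}{15570} = \left(-492\right) \frac{1}{15570} = - \frac{82}{2595}$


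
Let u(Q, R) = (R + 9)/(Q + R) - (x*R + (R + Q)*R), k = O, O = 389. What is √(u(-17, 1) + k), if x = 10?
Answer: √6310/4 ≈ 19.859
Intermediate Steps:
k = 389
u(Q, R) = -10*R + (9 + R)/(Q + R) - R*(Q + R) (u(Q, R) = (R + 9)/(Q + R) - (10*R + (R + Q)*R) = (9 + R)/(Q + R) - (10*R + (Q + R)*R) = (9 + R)/(Q + R) - (10*R + R*(Q + R)) = (9 + R)/(Q + R) + (-10*R - R*(Q + R)) = -10*R + (9 + R)/(Q + R) - R*(Q + R))
√(u(-17, 1) + k) = √((9 + 1 - 1*1³ - 10*1² - 1*1*(-17)² - 10*(-17)*1 - 2*(-17)*1²)/(-17 + 1) + 389) = √((9 + 1 - 1*1 - 10*1 - 1*1*289 + 170 - 2*(-17)*1)/(-16) + 389) = √(-(9 + 1 - 1 - 10 - 289 + 170 + 34)/16 + 389) = √(-1/16*(-86) + 389) = √(43/8 + 389) = √(3155/8) = √6310/4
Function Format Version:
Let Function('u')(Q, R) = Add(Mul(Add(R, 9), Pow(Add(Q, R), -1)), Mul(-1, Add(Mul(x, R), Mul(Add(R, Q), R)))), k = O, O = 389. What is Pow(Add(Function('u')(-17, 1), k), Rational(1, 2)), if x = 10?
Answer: Mul(Rational(1, 4), Pow(6310, Rational(1, 2))) ≈ 19.859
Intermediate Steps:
k = 389
Function('u')(Q, R) = Add(Mul(-10, R), Mul(Pow(Add(Q, R), -1), Add(9, R)), Mul(-1, R, Add(Q, R))) (Function('u')(Q, R) = Add(Mul(Add(R, 9), Pow(Add(Q, R), -1)), Mul(-1, Add(Mul(10, R), Mul(Add(R, Q), R)))) = Add(Mul(Add(9, R), Pow(Add(Q, R), -1)), Mul(-1, Add(Mul(10, R), Mul(Add(Q, R), R)))) = Add(Mul(Pow(Add(Q, R), -1), Add(9, R)), Mul(-1, Add(Mul(10, R), Mul(R, Add(Q, R))))) = Add(Mul(Pow(Add(Q, R), -1), Add(9, R)), Add(Mul(-10, R), Mul(-1, R, Add(Q, R)))) = Add(Mul(-10, R), Mul(Pow(Add(Q, R), -1), Add(9, R)), Mul(-1, R, Add(Q, R))))
Pow(Add(Function('u')(-17, 1), k), Rational(1, 2)) = Pow(Add(Mul(Pow(Add(-17, 1), -1), Add(9, 1, Mul(-1, Pow(1, 3)), Mul(-10, Pow(1, 2)), Mul(-1, 1, Pow(-17, 2)), Mul(-10, -17, 1), Mul(-2, -17, Pow(1, 2)))), 389), Rational(1, 2)) = Pow(Add(Mul(Pow(-16, -1), Add(9, 1, Mul(-1, 1), Mul(-10, 1), Mul(-1, 1, 289), 170, Mul(-2, -17, 1))), 389), Rational(1, 2)) = Pow(Add(Mul(Rational(-1, 16), Add(9, 1, -1, -10, -289, 170, 34)), 389), Rational(1, 2)) = Pow(Add(Mul(Rational(-1, 16), -86), 389), Rational(1, 2)) = Pow(Add(Rational(43, 8), 389), Rational(1, 2)) = Pow(Rational(3155, 8), Rational(1, 2)) = Mul(Rational(1, 4), Pow(6310, Rational(1, 2)))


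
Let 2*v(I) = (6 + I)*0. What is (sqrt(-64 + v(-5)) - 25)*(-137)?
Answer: 3425 - 1096*I ≈ 3425.0 - 1096.0*I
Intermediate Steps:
v(I) = 0 (v(I) = ((6 + I)*0)/2 = (1/2)*0 = 0)
(sqrt(-64 + v(-5)) - 25)*(-137) = (sqrt(-64 + 0) - 25)*(-137) = (sqrt(-64) - 25)*(-137) = (8*I - 25)*(-137) = (-25 + 8*I)*(-137) = 3425 - 1096*I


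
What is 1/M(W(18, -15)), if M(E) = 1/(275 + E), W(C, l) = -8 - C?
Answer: 249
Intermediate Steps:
1/M(W(18, -15)) = 1/(1/(275 + (-8 - 1*18))) = 1/(1/(275 + (-8 - 18))) = 1/(1/(275 - 26)) = 1/(1/249) = 249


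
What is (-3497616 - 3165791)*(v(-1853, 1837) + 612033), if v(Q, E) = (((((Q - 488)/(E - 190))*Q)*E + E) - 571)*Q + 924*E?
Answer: 98391938344618412804/1647 ≈ 5.9740e+16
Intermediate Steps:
v(Q, E) = 924*E + Q*(-571 + E + E*Q*(-488 + Q)/(-190 + E)) (v(Q, E) = (((((-488 + Q)/(-190 + E))*Q)*E + E) - 571)*Q + 924*E = (((Q*(-488 + Q)/(-190 + E))*E + E) - 571)*Q + 924*E = ((E*Q*(-488 + Q)/(-190 + E) + E) - 571)*Q + 924*E = ((E + E*Q*(-488 + Q)/(-190 + E)) - 571)*Q + 924*E = (-571 + E + E*Q*(-488 + Q)/(-190 + E))*Q + 924*E = Q*(-571 + E + E*Q*(-488 + Q)/(-190 + E)) + 924*E = 924*E + Q*(-571 + E + E*Q*(-488 + Q)/(-190 + E)))
(-3497616 - 3165791)*(v(-1853, 1837) + 612033) = (-3497616 - 3165791)*((-175560*1837 + 924*1837² + 108490*(-1853) + 1837*(-1853)³ - 1853*1837² - 761*1837*(-1853) - 488*1837*(-1853)²)/(-190 + 1837) + 612033) = -6663407*((-322503720 + 924*3374569 - 201031970 + 1837*(-6362477477) - 1853*3374569 + 2590414321 - 488*1837*3433609)/1647 + 612033) = -6663407*((-322503720 + 3118101756 - 201031970 - 11687871125249 - 6253076357 + 2590414321 - 3078079389704)/1647 + 612033) = -6663407*((1/1647)*(-14767018610923) + 612033) = -6663407*(-14767018610923/1647 + 612033) = -6663407*(-14766010592572/1647) = 98391938344618412804/1647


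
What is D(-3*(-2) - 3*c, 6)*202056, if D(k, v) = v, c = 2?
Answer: 1212336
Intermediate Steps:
D(-3*(-2) - 3*c, 6)*202056 = 6*202056 = 1212336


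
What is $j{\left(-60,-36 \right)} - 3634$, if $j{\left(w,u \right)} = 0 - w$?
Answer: $-3574$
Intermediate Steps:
$j{\left(w,u \right)} = - w$
$j{\left(-60,-36 \right)} - 3634 = \left(-1\right) \left(-60\right) - 3634 = 60 - 3634 = -3574$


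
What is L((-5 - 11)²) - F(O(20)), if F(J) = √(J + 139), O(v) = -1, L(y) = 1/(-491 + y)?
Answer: -1/235 - √138 ≈ -11.752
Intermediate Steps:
F(J) = √(139 + J)
L((-5 - 11)²) - F(O(20)) = 1/(-491 + (-5 - 11)²) - √(139 - 1) = 1/(-491 + (-16)²) - √138 = 1/(-491 + 256) - √138 = 1/(-235) - √138 = -1/235 - √138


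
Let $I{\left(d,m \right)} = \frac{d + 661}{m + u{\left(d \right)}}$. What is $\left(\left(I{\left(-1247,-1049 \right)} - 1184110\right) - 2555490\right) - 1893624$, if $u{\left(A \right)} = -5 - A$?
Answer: $- \frac{1087212818}{193} \approx -5.6332 \cdot 10^{6}$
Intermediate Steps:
$I{\left(d,m \right)} = \frac{661 + d}{-5 + m - d}$ ($I{\left(d,m \right)} = \frac{d + 661}{m - \left(5 + d\right)} = \frac{661 + d}{-5 + m - d}$)
$\left(\left(I{\left(-1247,-1049 \right)} - 1184110\right) - 2555490\right) - 1893624 = \left(\left(\frac{-661 - -1247}{5 - 1247 - -1049} - 1184110\right) - 2555490\right) - 1893624 = \left(\left(\frac{-661 + 1247}{5 - 1247 + 1049} - 1184110\right) - 2555490\right) - 1893624 = \left(\left(\frac{1}{-193} \cdot 586 - 1184110\right) - 2555490\right) - 1893624 = \left(\left(\left(- \frac{1}{193}\right) 586 - 1184110\right) - 2555490\right) - 1893624 = \left(\left(- \frac{586}{193} - 1184110\right) - 2555490\right) - 1893624 = \left(- \frac{228533816}{193} - 2555490\right) - 1893624 = - \frac{721743386}{193} - 1893624 = - \frac{1087212818}{193}$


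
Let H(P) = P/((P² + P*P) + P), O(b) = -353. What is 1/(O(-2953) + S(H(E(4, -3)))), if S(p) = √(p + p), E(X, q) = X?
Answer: -3177/1121479 - 3*√2/1121479 ≈ -0.0028366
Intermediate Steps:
H(P) = P/(P + 2*P²) (H(P) = P/((P² + P²) + P) = P/(2*P² + P) = P/(P + 2*P²))
S(p) = √2*√p (S(p) = √(2*p) = √2*√p)
1/(O(-2953) + S(H(E(4, -3)))) = 1/(-353 + √2*√(1/(1 + 2*4))) = 1/(-353 + √2*√(1/(1 + 8))) = 1/(-353 + √2*√(1/9)) = 1/(-353 + √2*√(⅑)) = 1/(-353 + √2*(⅓)) = 1/(-353 + √2/3)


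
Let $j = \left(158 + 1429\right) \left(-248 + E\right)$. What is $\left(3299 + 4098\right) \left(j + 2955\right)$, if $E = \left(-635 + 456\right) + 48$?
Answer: $-4427237646$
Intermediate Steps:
$E = -131$ ($E = -179 + 48 = -131$)
$j = -601473$ ($j = \left(158 + 1429\right) \left(-248 - 131\right) = 1587 \left(-379\right) = -601473$)
$\left(3299 + 4098\right) \left(j + 2955\right) = \left(3299 + 4098\right) \left(-601473 + 2955\right) = 7397 \left(-598518\right) = -4427237646$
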